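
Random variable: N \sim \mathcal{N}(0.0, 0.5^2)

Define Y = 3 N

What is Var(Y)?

For Y = aN + b: Var(Y) = a² * Var(N)
Var(N) = 0.5^2 = 0.25
Var(Y) = 3² * 0.25 = 9 * 0.25 = 2.25

2.25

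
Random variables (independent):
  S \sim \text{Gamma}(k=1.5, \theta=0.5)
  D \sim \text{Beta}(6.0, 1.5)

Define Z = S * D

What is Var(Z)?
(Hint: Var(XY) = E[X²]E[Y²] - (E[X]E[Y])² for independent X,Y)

Var(XY) = E[X²]E[Y²] - (E[X]E[Y])²
E[S] = 0.75, Var(S) = 0.375
E[D] = 0.8, Var(D) = 0.018823529
E[S²] = 0.375 + 0.75² = 0.9375
E[D²] = 0.018823529 + 0.8² = 0.65882353
Var(Z) = 0.9375*0.65882353 - (0.75*0.8)²
= 0.61764706 - 0.36 = 0.25764706

0.25764706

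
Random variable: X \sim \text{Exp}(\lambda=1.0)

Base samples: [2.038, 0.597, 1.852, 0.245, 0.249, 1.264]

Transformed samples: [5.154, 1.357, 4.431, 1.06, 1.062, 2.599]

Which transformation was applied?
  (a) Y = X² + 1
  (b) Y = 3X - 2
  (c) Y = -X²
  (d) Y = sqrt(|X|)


Checking option (a) Y = X² + 1:
  X = 2.038 -> Y = 5.154 ✓
  X = 0.597 -> Y = 1.357 ✓
  X = 1.852 -> Y = 4.431 ✓
All samples match this transformation.

(a) X² + 1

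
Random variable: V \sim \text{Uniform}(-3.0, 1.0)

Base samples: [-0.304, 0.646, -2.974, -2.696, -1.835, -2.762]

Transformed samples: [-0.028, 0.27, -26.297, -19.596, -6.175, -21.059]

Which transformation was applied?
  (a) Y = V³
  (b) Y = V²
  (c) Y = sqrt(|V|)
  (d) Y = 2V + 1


Checking option (a) Y = V³:
  V = -0.304 -> Y = -0.028 ✓
  V = 0.646 -> Y = 0.27 ✓
  V = -2.974 -> Y = -26.297 ✓
All samples match this transformation.

(a) V³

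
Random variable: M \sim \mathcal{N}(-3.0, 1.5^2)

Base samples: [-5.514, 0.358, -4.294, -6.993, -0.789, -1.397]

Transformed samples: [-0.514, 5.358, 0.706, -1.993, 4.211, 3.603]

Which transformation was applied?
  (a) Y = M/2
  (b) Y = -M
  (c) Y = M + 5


Checking option (c) Y = M + 5:
  M = -5.514 -> Y = -0.514 ✓
  M = 0.358 -> Y = 5.358 ✓
  M = -4.294 -> Y = 0.706 ✓
All samples match this transformation.

(c) M + 5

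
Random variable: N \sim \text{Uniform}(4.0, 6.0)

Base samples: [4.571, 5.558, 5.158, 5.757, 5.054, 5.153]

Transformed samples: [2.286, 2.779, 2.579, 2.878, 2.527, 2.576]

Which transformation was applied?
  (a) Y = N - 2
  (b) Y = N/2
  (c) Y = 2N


Checking option (b) Y = N/2:
  N = 4.571 -> Y = 2.286 ✓
  N = 5.558 -> Y = 2.779 ✓
  N = 5.158 -> Y = 2.579 ✓
All samples match this transformation.

(b) N/2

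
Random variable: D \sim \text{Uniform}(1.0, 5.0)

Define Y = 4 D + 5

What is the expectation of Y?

For Y = 4D + 5:
E[Y] = 4 * E[D] + 5
E[D] = (1 + 5)/2 = 3
E[Y] = 4 * 3 + 5 = 17

17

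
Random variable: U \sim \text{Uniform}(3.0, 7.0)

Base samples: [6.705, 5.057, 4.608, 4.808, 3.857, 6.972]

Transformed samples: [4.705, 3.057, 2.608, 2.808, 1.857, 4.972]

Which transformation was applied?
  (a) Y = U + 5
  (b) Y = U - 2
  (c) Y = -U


Checking option (b) Y = U - 2:
  U = 6.705 -> Y = 4.705 ✓
  U = 5.057 -> Y = 3.057 ✓
  U = 4.608 -> Y = 2.608 ✓
All samples match this transformation.

(b) U - 2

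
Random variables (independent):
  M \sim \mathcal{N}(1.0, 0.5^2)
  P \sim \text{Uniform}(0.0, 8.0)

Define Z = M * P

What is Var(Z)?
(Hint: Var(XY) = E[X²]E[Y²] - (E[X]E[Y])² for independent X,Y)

Var(XY) = E[X²]E[Y²] - (E[X]E[Y])²
E[M] = 1, Var(M) = 0.25
E[P] = 4, Var(P) = 5.3333333
E[M²] = 0.25 + 1² = 1.25
E[P²] = 5.3333333 + 4² = 21.333333
Var(Z) = 1.25*21.333333 - (1*4)²
= 26.666667 - 16 = 10.666667

10.666667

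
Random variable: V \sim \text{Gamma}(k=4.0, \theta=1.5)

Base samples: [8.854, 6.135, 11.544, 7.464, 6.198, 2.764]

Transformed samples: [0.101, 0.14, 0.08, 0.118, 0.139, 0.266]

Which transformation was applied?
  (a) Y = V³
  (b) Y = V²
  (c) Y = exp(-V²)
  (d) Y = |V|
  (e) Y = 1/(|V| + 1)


Checking option (e) Y = 1/(|V| + 1):
  V = 8.854 -> Y = 0.101 ✓
  V = 6.135 -> Y = 0.14 ✓
  V = 11.544 -> Y = 0.08 ✓
All samples match this transformation.

(e) 1/(|V| + 1)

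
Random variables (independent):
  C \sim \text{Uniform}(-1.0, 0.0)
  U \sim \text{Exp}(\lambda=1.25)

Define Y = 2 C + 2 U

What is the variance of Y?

For independent RVs: Var(aX + bY) = a²Var(X) + b²Var(Y)
Var(C) = 0.083333333
Var(U) = 0.64
Var(Y) = 2²*0.083333333 + 2²*0.64
= 4*0.083333333 + 4*0.64 = 2.8933333

2.8933333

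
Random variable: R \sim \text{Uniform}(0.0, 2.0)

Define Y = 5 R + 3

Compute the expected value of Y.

For Y = 5R + 3:
E[Y] = 5 * E[R] + 3
E[R] = (0 + 2)/2 = 1
E[Y] = 5 * 1 + 3 = 8

8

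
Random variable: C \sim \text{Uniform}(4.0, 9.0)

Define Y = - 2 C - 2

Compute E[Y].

For Y = -2C - 2:
E[Y] = -2 * E[C] - 2
E[C] = (4 + 9)/2 = 6.5
E[Y] = -2 * 6.5 - 2 = -15

-15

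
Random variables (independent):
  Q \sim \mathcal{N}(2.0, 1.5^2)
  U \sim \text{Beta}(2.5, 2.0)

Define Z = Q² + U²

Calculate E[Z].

E[Z] = E[Q²] + E[U²]
E[Q²] = Var(Q) + E[Q]² = 2.25 + 4 = 6.25
E[U²] = Var(U) + E[U]² = 0.044893378 + 0.30864198 = 0.35353535
E[Z] = 6.25 + 0.35353535 = 6.6035354

6.6035354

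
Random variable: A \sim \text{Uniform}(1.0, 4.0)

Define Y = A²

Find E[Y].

Using E[X²] = Var(X) + (E[X])²:
E[A] = 2.5
Var(A) = (4 - 1)^2/12 = 0.75
E[A²] = 0.75 + 2.5² = 0.75 + 6.25 = 7

7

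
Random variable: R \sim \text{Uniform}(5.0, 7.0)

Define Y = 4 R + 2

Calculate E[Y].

For Y = 4R + 2:
E[Y] = 4 * E[R] + 2
E[R] = (5 + 7)/2 = 6
E[Y] = 4 * 6 + 2 = 26

26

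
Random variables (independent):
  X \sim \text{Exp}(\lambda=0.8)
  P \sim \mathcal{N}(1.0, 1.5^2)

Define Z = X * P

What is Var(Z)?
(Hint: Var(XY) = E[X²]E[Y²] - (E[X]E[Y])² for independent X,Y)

Var(XY) = E[X²]E[Y²] - (E[X]E[Y])²
E[X] = 1.25, Var(X) = 1.5625
E[P] = 1, Var(P) = 2.25
E[X²] = 1.5625 + 1.25² = 3.125
E[P²] = 2.25 + 1² = 3.25
Var(Z) = 3.125*3.25 - (1.25*1)²
= 10.15625 - 1.5625 = 8.59375

8.59375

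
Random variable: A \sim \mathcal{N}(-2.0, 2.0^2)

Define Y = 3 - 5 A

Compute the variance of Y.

For Y = aA + b: Var(Y) = a² * Var(A)
Var(A) = 2.0^2 = 4
Var(Y) = (-5)² * 4 = 25 * 4 = 100

100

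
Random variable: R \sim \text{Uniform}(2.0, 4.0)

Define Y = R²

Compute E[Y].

Using E[X²] = Var(X) + (E[X])²:
E[R] = 3
Var(R) = (4 - 2)^2/12 = 0.33333333
E[R²] = 0.33333333 + 3² = 0.33333333 + 9 = 9.3333333

9.3333333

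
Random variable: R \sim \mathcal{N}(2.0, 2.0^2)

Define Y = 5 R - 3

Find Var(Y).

For Y = aR + b: Var(Y) = a² * Var(R)
Var(R) = 2.0^2 = 4
Var(Y) = 5² * 4 = 25 * 4 = 100

100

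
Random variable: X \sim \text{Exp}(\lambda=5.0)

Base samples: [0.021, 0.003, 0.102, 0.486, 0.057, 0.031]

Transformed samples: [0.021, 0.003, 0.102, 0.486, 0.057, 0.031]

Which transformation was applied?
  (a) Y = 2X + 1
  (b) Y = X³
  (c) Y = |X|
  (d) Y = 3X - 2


Checking option (c) Y = |X|:
  X = 0.021 -> Y = 0.021 ✓
  X = 0.003 -> Y = 0.003 ✓
  X = 0.102 -> Y = 0.102 ✓
All samples match this transformation.

(c) |X|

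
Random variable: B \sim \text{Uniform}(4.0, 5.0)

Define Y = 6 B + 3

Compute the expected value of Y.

For Y = 6B + 3:
E[Y] = 6 * E[B] + 3
E[B] = (4 + 5)/2 = 4.5
E[Y] = 6 * 4.5 + 3 = 30

30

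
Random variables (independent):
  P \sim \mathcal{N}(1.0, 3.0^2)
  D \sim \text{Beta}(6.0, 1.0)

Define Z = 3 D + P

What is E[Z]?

E[Z] = 1*E[P] + 3*E[D]
E[P] = 1
E[D] = 0.85714286
E[Z] = 1*1 + 3*0.85714286 = 3.5714286

3.5714286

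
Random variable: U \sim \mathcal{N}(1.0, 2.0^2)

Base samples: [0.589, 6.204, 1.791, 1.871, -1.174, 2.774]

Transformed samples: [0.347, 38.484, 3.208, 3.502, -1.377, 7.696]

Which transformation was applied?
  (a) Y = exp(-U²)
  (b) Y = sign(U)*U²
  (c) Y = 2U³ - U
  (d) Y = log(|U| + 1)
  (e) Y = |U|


Checking option (b) Y = sign(U)*U²:
  U = 0.589 -> Y = 0.347 ✓
  U = 6.204 -> Y = 38.484 ✓
  U = 1.791 -> Y = 3.208 ✓
All samples match this transformation.

(b) sign(U)*U²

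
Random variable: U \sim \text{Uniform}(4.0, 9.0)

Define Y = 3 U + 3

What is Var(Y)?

For Y = aU + b: Var(Y) = a² * Var(U)
Var(U) = (9 - 4)^2/12 = 2.0833333
Var(Y) = 3² * 2.0833333 = 9 * 2.0833333 = 18.75

18.75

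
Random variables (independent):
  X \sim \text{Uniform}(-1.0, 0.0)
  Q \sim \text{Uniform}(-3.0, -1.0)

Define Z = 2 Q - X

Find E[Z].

E[Z] = -1*E[X] + 2*E[Q]
E[X] = -0.5
E[Q] = -2
E[Z] = -1*(-0.5) + 2*(-2) = -3.5

-3.5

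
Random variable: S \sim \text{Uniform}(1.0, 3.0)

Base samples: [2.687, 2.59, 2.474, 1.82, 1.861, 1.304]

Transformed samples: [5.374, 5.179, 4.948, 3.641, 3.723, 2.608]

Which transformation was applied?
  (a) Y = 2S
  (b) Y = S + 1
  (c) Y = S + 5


Checking option (a) Y = 2S:
  S = 2.687 -> Y = 5.374 ✓
  S = 2.59 -> Y = 5.179 ✓
  S = 2.474 -> Y = 4.948 ✓
All samples match this transformation.

(a) 2S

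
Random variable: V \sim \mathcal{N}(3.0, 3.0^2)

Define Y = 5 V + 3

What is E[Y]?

For Y = 5V + 3:
E[Y] = 5 * E[V] + 3
E[V] = 3.0 = 3
E[Y] = 5 * 3 + 3 = 18

18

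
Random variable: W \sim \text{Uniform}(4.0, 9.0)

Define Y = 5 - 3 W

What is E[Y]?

For Y = -3W + 5:
E[Y] = -3 * E[W] + 5
E[W] = (4 + 9)/2 = 6.5
E[Y] = -3 * 6.5 + 5 = -14.5

-14.5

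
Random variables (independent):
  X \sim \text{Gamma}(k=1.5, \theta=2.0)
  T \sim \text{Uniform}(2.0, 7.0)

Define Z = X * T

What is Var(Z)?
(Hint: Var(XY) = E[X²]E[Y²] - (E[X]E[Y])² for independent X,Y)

Var(XY) = E[X²]E[Y²] - (E[X]E[Y])²
E[X] = 3, Var(X) = 6
E[T] = 4.5, Var(T) = 2.0833333
E[X²] = 6 + 3² = 15
E[T²] = 2.0833333 + 4.5² = 22.333333
Var(Z) = 15*22.333333 - (3*4.5)²
= 335 - 182.25 = 152.75

152.75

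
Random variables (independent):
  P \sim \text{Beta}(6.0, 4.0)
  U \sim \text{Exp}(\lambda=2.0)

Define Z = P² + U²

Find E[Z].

E[Z] = E[P²] + E[U²]
E[P²] = Var(P) + E[P]² = 0.021818182 + 0.36 = 0.38181818
E[U²] = Var(U) + E[U]² = 0.25 + 0.25 = 0.5
E[Z] = 0.38181818 + 0.5 = 0.88181818

0.88181818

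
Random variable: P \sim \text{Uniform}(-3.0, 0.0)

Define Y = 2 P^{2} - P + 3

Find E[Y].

E[Y] = 2*E[P²] - 1*E[P] + 3
E[P] = -1.5
E[P²] = Var(P) + (E[P])² = 0.75 + 2.25 = 3
E[Y] = 2*3 - 1*(-1.5) + 3 = 10.5

10.5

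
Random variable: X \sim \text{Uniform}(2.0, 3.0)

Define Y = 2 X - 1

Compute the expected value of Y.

For Y = 2X - 1:
E[Y] = 2 * E[X] - 1
E[X] = (2 + 3)/2 = 2.5
E[Y] = 2 * 2.5 - 1 = 4

4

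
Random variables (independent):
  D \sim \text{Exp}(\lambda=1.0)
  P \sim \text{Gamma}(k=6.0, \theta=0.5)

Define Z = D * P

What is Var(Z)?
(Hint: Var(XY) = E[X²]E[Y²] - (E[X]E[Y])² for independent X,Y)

Var(XY) = E[X²]E[Y²] - (E[X]E[Y])²
E[D] = 1, Var(D) = 1
E[P] = 3, Var(P) = 1.5
E[D²] = 1 + 1² = 2
E[P²] = 1.5 + 3² = 10.5
Var(Z) = 2*10.5 - (1*3)²
= 21 - 9 = 12

12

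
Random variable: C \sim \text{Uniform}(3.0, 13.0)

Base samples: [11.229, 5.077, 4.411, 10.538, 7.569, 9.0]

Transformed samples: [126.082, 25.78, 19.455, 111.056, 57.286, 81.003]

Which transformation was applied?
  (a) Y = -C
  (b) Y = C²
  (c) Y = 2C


Checking option (b) Y = C²:
  C = 11.229 -> Y = 126.082 ✓
  C = 5.077 -> Y = 25.78 ✓
  C = 4.411 -> Y = 19.455 ✓
All samples match this transformation.

(b) C²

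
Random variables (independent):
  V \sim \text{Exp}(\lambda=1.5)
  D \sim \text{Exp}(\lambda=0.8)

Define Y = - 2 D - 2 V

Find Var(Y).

For independent RVs: Var(aX + bY) = a²Var(X) + b²Var(Y)
Var(V) = 0.44444444
Var(D) = 1.5625
Var(Y) = (-2)²*0.44444444 + (-2)²*1.5625
= 4*0.44444444 + 4*1.5625 = 8.0277778

8.0277778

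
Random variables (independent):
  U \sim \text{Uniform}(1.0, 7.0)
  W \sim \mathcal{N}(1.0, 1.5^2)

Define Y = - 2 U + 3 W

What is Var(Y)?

For independent RVs: Var(aX + bY) = a²Var(X) + b²Var(Y)
Var(U) = 3
Var(W) = 2.25
Var(Y) = (-2)²*3 + 3²*2.25
= 4*3 + 9*2.25 = 32.25

32.25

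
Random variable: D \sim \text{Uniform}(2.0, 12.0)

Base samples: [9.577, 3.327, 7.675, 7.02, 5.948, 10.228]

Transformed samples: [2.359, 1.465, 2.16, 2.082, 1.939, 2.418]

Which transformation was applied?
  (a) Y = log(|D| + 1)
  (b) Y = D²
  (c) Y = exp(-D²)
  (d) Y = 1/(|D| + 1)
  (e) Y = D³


Checking option (a) Y = log(|D| + 1):
  D = 9.577 -> Y = 2.359 ✓
  D = 3.327 -> Y = 1.465 ✓
  D = 7.675 -> Y = 2.16 ✓
All samples match this transformation.

(a) log(|D| + 1)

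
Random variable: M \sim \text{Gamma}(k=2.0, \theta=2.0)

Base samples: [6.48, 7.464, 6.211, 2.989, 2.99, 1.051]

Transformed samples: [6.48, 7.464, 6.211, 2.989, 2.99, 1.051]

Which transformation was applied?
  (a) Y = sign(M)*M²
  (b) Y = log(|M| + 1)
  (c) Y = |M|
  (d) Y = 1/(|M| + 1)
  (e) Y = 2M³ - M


Checking option (c) Y = |M|:
  M = 6.48 -> Y = 6.48 ✓
  M = 7.464 -> Y = 7.464 ✓
  M = 6.211 -> Y = 6.211 ✓
All samples match this transformation.

(c) |M|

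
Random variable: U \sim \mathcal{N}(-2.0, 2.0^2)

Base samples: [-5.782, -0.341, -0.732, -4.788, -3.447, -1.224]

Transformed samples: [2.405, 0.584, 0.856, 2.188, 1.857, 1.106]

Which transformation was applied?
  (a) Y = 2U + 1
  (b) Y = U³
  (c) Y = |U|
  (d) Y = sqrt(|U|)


Checking option (d) Y = sqrt(|U|):
  U = -5.782 -> Y = 2.405 ✓
  U = -0.341 -> Y = 0.584 ✓
  U = -0.732 -> Y = 0.856 ✓
All samples match this transformation.

(d) sqrt(|U|)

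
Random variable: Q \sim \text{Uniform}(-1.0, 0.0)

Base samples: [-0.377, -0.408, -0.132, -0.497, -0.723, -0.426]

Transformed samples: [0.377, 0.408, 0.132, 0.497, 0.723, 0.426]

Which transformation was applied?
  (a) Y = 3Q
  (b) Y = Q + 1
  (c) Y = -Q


Checking option (c) Y = -Q:
  Q = -0.377 -> Y = 0.377 ✓
  Q = -0.408 -> Y = 0.408 ✓
  Q = -0.132 -> Y = 0.132 ✓
All samples match this transformation.

(c) -Q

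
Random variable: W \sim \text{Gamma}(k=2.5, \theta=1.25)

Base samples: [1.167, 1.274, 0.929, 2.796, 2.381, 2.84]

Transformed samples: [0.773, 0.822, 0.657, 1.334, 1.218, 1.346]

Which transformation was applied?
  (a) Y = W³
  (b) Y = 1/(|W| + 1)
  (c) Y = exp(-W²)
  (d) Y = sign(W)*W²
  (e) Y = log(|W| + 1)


Checking option (e) Y = log(|W| + 1):
  W = 1.167 -> Y = 0.773 ✓
  W = 1.274 -> Y = 0.822 ✓
  W = 0.929 -> Y = 0.657 ✓
All samples match this transformation.

(e) log(|W| + 1)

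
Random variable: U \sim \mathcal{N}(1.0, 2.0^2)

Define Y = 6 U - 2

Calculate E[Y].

For Y = 6U - 2:
E[Y] = 6 * E[U] - 2
E[U] = 1.0 = 1
E[Y] = 6 * 1 - 2 = 4

4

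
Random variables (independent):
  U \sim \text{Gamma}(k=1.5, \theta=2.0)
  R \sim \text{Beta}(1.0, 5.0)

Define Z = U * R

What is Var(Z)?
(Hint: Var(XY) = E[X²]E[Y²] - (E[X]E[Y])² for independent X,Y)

Var(XY) = E[X²]E[Y²] - (E[X]E[Y])²
E[U] = 3, Var(U) = 6
E[R] = 0.16666667, Var(R) = 0.01984127
E[U²] = 6 + 3² = 15
E[R²] = 0.01984127 + 0.16666667² = 0.047619048
Var(Z) = 15*0.047619048 - (3*0.16666667)²
= 0.71428571 - 0.25 = 0.46428571

0.46428571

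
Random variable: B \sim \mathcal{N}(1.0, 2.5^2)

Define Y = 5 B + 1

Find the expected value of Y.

For Y = 5B + 1:
E[Y] = 5 * E[B] + 1
E[B] = 1.0 = 1
E[Y] = 5 * 1 + 1 = 6

6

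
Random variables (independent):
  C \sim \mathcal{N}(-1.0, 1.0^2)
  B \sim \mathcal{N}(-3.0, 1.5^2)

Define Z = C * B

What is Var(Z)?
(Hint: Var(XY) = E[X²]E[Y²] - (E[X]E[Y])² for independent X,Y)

Var(XY) = E[X²]E[Y²] - (E[X]E[Y])²
E[C] = -1, Var(C) = 1
E[B] = -3, Var(B) = 2.25
E[C²] = 1 + (-1)² = 2
E[B²] = 2.25 + (-3)² = 11.25
Var(Z) = 2*11.25 - (-1*(-3))²
= 22.5 - 9 = 13.5

13.5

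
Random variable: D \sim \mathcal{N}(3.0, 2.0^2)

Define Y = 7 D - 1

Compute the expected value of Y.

For Y = 7D - 1:
E[Y] = 7 * E[D] - 1
E[D] = 3.0 = 3
E[Y] = 7 * 3 - 1 = 20

20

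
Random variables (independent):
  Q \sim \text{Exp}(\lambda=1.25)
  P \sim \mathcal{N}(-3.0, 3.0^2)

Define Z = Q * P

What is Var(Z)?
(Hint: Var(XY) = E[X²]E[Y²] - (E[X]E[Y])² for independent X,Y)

Var(XY) = E[X²]E[Y²] - (E[X]E[Y])²
E[Q] = 0.8, Var(Q) = 0.64
E[P] = -3, Var(P) = 9
E[Q²] = 0.64 + 0.8² = 1.28
E[P²] = 9 + (-3)² = 18
Var(Z) = 1.28*18 - (0.8*(-3))²
= 23.04 - 5.76 = 17.28

17.28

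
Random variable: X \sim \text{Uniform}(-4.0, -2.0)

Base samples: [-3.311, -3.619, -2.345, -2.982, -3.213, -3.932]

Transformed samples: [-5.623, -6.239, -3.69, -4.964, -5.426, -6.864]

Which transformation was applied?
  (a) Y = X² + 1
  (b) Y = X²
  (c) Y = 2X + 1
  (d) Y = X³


Checking option (c) Y = 2X + 1:
  X = -3.311 -> Y = -5.623 ✓
  X = -3.619 -> Y = -6.239 ✓
  X = -2.345 -> Y = -3.69 ✓
All samples match this transformation.

(c) 2X + 1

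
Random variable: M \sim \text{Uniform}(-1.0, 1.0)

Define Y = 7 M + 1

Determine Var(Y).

For Y = aM + b: Var(Y) = a² * Var(M)
Var(M) = (1 + 1)^2/12 = 0.33333333
Var(Y) = 7² * 0.33333333 = 49 * 0.33333333 = 16.333333

16.333333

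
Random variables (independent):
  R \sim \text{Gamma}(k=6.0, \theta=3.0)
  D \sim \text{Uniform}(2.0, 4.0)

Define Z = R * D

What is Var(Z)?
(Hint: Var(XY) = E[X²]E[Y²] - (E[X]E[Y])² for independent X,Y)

Var(XY) = E[X²]E[Y²] - (E[X]E[Y])²
E[R] = 18, Var(R) = 54
E[D] = 3, Var(D) = 0.33333333
E[R²] = 54 + 18² = 378
E[D²] = 0.33333333 + 3² = 9.3333333
Var(Z) = 378*9.3333333 - (18*3)²
= 3528 - 2916 = 612

612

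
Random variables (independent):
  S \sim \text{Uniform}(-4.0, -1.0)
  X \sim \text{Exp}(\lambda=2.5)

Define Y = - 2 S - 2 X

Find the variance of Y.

For independent RVs: Var(aX + bY) = a²Var(X) + b²Var(Y)
Var(S) = 0.75
Var(X) = 0.16
Var(Y) = (-2)²*0.75 + (-2)²*0.16
= 4*0.75 + 4*0.16 = 3.64

3.64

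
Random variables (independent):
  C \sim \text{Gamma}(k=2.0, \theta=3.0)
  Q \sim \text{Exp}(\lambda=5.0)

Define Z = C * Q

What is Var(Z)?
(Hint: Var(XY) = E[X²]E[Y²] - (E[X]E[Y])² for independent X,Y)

Var(XY) = E[X²]E[Y²] - (E[X]E[Y])²
E[C] = 6, Var(C) = 18
E[Q] = 0.2, Var(Q) = 0.04
E[C²] = 18 + 6² = 54
E[Q²] = 0.04 + 0.2² = 0.08
Var(Z) = 54*0.08 - (6*0.2)²
= 4.32 - 1.44 = 2.88

2.88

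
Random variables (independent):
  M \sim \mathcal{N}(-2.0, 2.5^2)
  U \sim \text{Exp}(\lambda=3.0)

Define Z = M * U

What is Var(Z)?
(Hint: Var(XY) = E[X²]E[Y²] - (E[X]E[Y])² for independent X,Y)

Var(XY) = E[X²]E[Y²] - (E[X]E[Y])²
E[M] = -2, Var(M) = 6.25
E[U] = 0.33333333, Var(U) = 0.11111111
E[M²] = 6.25 + (-2)² = 10.25
E[U²] = 0.11111111 + 0.33333333² = 0.22222222
Var(Z) = 10.25*0.22222222 - (-2*0.33333333)²
= 2.2777778 - 0.44444444 = 1.8333333

1.8333333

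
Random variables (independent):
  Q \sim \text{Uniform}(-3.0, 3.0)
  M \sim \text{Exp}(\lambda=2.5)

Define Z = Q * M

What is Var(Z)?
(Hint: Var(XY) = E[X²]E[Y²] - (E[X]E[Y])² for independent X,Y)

Var(XY) = E[X²]E[Y²] - (E[X]E[Y])²
E[Q] = 0, Var(Q) = 3
E[M] = 0.4, Var(M) = 0.16
E[Q²] = 3 + 0² = 3
E[M²] = 0.16 + 0.4² = 0.32
Var(Z) = 3*0.32 - (0*0.4)²
= 0.96 - 0 = 0.96

0.96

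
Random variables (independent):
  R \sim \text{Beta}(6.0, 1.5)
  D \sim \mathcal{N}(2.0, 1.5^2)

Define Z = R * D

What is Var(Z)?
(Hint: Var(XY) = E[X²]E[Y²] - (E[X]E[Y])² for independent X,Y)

Var(XY) = E[X²]E[Y²] - (E[X]E[Y])²
E[R] = 0.8, Var(R) = 0.018823529
E[D] = 2, Var(D) = 2.25
E[R²] = 0.018823529 + 0.8² = 0.65882353
E[D²] = 2.25 + 2² = 6.25
Var(Z) = 0.65882353*6.25 - (0.8*2)²
= 4.1176471 - 2.56 = 1.5576471

1.5576471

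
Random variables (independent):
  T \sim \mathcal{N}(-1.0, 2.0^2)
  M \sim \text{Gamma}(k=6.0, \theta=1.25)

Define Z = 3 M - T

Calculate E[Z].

E[Z] = -1*E[T] + 3*E[M]
E[T] = -1
E[M] = 7.5
E[Z] = -1*(-1) + 3*7.5 = 23.5

23.5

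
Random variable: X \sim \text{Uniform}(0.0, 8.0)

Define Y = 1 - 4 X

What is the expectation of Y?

For Y = -4X + 1:
E[Y] = -4 * E[X] + 1
E[X] = (0 + 8)/2 = 4
E[Y] = -4 * 4 + 1 = -15

-15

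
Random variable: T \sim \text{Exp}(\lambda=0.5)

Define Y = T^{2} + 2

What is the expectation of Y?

E[Y] = 1*E[T²] + 2
E[T] = 2
E[T²] = Var(T) + (E[T])² = 4 + 4 = 8
E[Y] = 1*8 + 2 = 10

10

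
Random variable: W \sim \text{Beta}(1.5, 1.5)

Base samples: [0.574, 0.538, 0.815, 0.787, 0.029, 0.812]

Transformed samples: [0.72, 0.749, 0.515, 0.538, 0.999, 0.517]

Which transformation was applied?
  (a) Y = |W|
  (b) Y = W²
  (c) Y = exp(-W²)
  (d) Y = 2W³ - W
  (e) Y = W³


Checking option (c) Y = exp(-W²):
  W = 0.574 -> Y = 0.72 ✓
  W = 0.538 -> Y = 0.749 ✓
  W = 0.815 -> Y = 0.515 ✓
All samples match this transformation.

(c) exp(-W²)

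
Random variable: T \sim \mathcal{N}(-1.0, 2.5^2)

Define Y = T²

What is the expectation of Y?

E[T²] = Var(T) + (E[T])² = 6.25 + 1 = 7.25

7.25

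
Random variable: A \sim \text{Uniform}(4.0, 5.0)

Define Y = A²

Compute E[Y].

E[A²] = Var(A) + (E[A])² = 0.083333333 + 20.25 = 20.333333

20.333333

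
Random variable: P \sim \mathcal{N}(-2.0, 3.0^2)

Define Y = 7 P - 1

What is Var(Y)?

For Y = aP + b: Var(Y) = a² * Var(P)
Var(P) = 3.0^2 = 9
Var(Y) = 7² * 9 = 49 * 9 = 441

441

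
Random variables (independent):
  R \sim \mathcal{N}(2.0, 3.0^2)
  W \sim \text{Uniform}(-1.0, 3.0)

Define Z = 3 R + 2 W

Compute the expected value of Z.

E[Z] = 3*E[R] + 2*E[W]
E[R] = 2
E[W] = 1
E[Z] = 3*2 + 2*1 = 8

8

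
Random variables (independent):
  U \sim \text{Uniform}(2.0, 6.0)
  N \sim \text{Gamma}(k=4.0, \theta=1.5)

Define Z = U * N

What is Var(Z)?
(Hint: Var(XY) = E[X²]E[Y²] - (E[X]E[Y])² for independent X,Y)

Var(XY) = E[X²]E[Y²] - (E[X]E[Y])²
E[U] = 4, Var(U) = 1.3333333
E[N] = 6, Var(N) = 9
E[U²] = 1.3333333 + 4² = 17.333333
E[N²] = 9 + 6² = 45
Var(Z) = 17.333333*45 - (4*6)²
= 780 - 576 = 204

204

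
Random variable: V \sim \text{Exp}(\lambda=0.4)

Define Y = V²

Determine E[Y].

Using E[X²] = Var(X) + (E[X])²:
E[V] = 2.5
Var(V) = 1/0.4^2 = 6.25
E[V²] = 6.25 + 2.5² = 6.25 + 6.25 = 12.5

12.5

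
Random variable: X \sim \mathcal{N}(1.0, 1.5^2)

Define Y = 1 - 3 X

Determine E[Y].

For Y = -3X + 1:
E[Y] = -3 * E[X] + 1
E[X] = 1.0 = 1
E[Y] = -3 * 1 + 1 = -2

-2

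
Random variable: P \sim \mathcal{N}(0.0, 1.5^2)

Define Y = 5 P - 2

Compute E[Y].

For Y = 5P - 2:
E[Y] = 5 * E[P] - 2
E[P] = 0.0 = 0
E[Y] = 5 * 0 - 2 = -2

-2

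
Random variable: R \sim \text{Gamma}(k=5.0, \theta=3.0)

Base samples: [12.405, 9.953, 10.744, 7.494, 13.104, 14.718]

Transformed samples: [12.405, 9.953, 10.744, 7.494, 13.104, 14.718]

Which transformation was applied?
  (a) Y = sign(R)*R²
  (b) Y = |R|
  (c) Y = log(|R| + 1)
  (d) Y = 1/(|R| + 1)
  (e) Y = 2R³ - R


Checking option (b) Y = |R|:
  R = 12.405 -> Y = 12.405 ✓
  R = 9.953 -> Y = 9.953 ✓
  R = 10.744 -> Y = 10.744 ✓
All samples match this transformation.

(b) |R|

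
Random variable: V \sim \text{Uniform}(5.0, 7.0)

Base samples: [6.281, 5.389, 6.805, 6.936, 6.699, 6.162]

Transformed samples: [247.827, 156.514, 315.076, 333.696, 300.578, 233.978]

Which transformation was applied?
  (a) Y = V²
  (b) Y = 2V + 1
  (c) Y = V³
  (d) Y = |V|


Checking option (c) Y = V³:
  V = 6.281 -> Y = 247.827 ✓
  V = 5.389 -> Y = 156.514 ✓
  V = 6.805 -> Y = 315.076 ✓
All samples match this transformation.

(c) V³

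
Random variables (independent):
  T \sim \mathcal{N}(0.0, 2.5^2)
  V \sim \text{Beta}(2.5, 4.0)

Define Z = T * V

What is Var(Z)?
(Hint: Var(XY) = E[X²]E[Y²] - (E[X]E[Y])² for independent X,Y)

Var(XY) = E[X²]E[Y²] - (E[X]E[Y])²
E[T] = 0, Var(T) = 6.25
E[V] = 0.38461538, Var(V) = 0.031558185
E[T²] = 6.25 + 0² = 6.25
E[V²] = 0.031558185 + 0.38461538² = 0.17948718
Var(Z) = 6.25*0.17948718 - (0*0.38461538)²
= 1.1217949 - 0 = 1.1217949

1.1217949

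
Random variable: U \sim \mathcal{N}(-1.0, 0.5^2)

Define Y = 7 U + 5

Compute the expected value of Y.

For Y = 7U + 5:
E[Y] = 7 * E[U] + 5
E[U] = -1.0 = -1
E[Y] = 7 * (-1) + 5 = -2

-2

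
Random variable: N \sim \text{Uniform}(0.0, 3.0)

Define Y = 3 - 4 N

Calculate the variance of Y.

For Y = aN + b: Var(Y) = a² * Var(N)
Var(N) = (3 - 0)^2/12 = 0.75
Var(Y) = (-4)² * 0.75 = 16 * 0.75 = 12

12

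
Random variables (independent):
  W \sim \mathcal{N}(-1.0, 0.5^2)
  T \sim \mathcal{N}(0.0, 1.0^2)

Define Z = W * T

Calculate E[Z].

For independent RVs: E[XY] = E[X]*E[Y]
E[W] = -1
E[T] = 0
E[Z] = -1 * 0 = 0

0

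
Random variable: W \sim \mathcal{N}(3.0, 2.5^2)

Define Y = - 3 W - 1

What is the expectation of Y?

For Y = -3W - 1:
E[Y] = -3 * E[W] - 1
E[W] = 3.0 = 3
E[Y] = -3 * 3 - 1 = -10

-10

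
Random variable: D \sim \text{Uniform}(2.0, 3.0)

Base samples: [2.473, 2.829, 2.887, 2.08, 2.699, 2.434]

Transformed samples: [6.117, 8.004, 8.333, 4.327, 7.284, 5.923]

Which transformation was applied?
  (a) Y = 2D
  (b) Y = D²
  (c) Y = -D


Checking option (b) Y = D²:
  D = 2.473 -> Y = 6.117 ✓
  D = 2.829 -> Y = 8.004 ✓
  D = 2.887 -> Y = 8.333 ✓
All samples match this transformation.

(b) D²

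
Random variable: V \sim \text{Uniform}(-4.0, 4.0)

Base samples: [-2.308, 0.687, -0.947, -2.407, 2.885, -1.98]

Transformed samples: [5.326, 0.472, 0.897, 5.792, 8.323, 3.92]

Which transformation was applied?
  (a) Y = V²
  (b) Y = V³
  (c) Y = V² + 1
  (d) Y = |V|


Checking option (a) Y = V²:
  V = -2.308 -> Y = 5.326 ✓
  V = 0.687 -> Y = 0.472 ✓
  V = -0.947 -> Y = 0.897 ✓
All samples match this transformation.

(a) V²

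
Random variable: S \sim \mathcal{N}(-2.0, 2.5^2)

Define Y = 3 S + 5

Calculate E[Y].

For Y = 3S + 5:
E[Y] = 3 * E[S] + 5
E[S] = -2.0 = -2
E[Y] = 3 * (-2) + 5 = -1

-1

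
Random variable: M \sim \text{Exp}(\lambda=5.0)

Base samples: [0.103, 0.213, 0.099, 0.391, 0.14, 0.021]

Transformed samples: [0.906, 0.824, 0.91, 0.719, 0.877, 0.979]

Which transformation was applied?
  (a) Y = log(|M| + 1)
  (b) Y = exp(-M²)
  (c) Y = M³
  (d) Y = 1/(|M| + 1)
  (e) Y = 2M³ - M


Checking option (d) Y = 1/(|M| + 1):
  M = 0.103 -> Y = 0.906 ✓
  M = 0.213 -> Y = 0.824 ✓
  M = 0.099 -> Y = 0.91 ✓
All samples match this transformation.

(d) 1/(|M| + 1)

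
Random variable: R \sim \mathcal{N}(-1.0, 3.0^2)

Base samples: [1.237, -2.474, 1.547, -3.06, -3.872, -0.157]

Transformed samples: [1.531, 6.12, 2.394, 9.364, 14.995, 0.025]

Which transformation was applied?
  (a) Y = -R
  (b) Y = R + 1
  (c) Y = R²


Checking option (c) Y = R²:
  R = 1.237 -> Y = 1.531 ✓
  R = -2.474 -> Y = 6.12 ✓
  R = 1.547 -> Y = 2.394 ✓
All samples match this transformation.

(c) R²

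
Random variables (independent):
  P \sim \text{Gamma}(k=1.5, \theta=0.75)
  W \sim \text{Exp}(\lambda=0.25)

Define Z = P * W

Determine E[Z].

For independent RVs: E[XY] = E[X]*E[Y]
E[P] = 1.125
E[W] = 4
E[Z] = 1.125 * 4 = 4.5

4.5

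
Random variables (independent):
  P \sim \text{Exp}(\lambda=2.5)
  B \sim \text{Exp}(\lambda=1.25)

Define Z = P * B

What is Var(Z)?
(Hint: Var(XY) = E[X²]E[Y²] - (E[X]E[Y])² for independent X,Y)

Var(XY) = E[X²]E[Y²] - (E[X]E[Y])²
E[P] = 0.4, Var(P) = 0.16
E[B] = 0.8, Var(B) = 0.64
E[P²] = 0.16 + 0.4² = 0.32
E[B²] = 0.64 + 0.8² = 1.28
Var(Z) = 0.32*1.28 - (0.4*0.8)²
= 0.4096 - 0.1024 = 0.3072

0.3072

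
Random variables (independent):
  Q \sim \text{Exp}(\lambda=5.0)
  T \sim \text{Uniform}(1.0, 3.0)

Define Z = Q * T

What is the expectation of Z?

For independent RVs: E[XY] = E[X]*E[Y]
E[Q] = 0.2
E[T] = 2
E[Z] = 0.2 * 2 = 0.4

0.4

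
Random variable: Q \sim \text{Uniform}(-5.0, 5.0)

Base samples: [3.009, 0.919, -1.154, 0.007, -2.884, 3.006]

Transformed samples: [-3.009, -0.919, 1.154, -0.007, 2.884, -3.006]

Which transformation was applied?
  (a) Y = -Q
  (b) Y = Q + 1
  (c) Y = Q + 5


Checking option (a) Y = -Q:
  Q = 3.009 -> Y = -3.009 ✓
  Q = 0.919 -> Y = -0.919 ✓
  Q = -1.154 -> Y = 1.154 ✓
All samples match this transformation.

(a) -Q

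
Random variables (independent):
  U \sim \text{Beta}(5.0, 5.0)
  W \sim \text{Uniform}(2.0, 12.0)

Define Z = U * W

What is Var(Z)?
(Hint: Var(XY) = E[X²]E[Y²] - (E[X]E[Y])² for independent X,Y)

Var(XY) = E[X²]E[Y²] - (E[X]E[Y])²
E[U] = 0.5, Var(U) = 0.022727273
E[W] = 7, Var(W) = 8.3333333
E[U²] = 0.022727273 + 0.5² = 0.27272727
E[W²] = 8.3333333 + 7² = 57.333333
Var(Z) = 0.27272727*57.333333 - (0.5*7)²
= 15.636364 - 12.25 = 3.3863636

3.3863636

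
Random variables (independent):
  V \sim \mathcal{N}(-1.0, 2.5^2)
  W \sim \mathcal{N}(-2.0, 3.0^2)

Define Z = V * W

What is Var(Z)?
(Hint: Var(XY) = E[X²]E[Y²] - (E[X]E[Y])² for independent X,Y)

Var(XY) = E[X²]E[Y²] - (E[X]E[Y])²
E[V] = -1, Var(V) = 6.25
E[W] = -2, Var(W) = 9
E[V²] = 6.25 + (-1)² = 7.25
E[W²] = 9 + (-2)² = 13
Var(Z) = 7.25*13 - (-1*(-2))²
= 94.25 - 4 = 90.25

90.25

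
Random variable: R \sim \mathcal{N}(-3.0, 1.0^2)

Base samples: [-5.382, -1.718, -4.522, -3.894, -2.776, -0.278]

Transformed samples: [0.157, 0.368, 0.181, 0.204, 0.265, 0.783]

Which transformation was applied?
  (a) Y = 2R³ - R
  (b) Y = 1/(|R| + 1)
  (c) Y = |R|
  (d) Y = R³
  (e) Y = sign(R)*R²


Checking option (b) Y = 1/(|R| + 1):
  R = -5.382 -> Y = 0.157 ✓
  R = -1.718 -> Y = 0.368 ✓
  R = -4.522 -> Y = 0.181 ✓
All samples match this transformation.

(b) 1/(|R| + 1)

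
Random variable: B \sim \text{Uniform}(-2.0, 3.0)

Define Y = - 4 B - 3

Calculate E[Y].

For Y = -4B - 3:
E[Y] = -4 * E[B] - 3
E[B] = (-2 + 3)/2 = 0.5
E[Y] = -4 * 0.5 - 3 = -5

-5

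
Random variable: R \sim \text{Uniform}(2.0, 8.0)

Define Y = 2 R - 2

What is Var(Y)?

For Y = aR + b: Var(Y) = a² * Var(R)
Var(R) = (8 - 2)^2/12 = 3
Var(Y) = 2² * 3 = 4 * 3 = 12

12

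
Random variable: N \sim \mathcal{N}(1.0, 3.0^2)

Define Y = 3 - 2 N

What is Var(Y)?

For Y = aN + b: Var(Y) = a² * Var(N)
Var(N) = 3.0^2 = 9
Var(Y) = (-2)² * 9 = 4 * 9 = 36

36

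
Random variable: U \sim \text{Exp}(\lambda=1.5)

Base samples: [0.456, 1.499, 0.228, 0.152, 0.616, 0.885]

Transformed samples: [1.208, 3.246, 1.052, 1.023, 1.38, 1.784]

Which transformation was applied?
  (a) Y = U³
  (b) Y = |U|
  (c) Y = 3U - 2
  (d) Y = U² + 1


Checking option (d) Y = U² + 1:
  U = 0.456 -> Y = 1.208 ✓
  U = 1.499 -> Y = 3.246 ✓
  U = 0.228 -> Y = 1.052 ✓
All samples match this transformation.

(d) U² + 1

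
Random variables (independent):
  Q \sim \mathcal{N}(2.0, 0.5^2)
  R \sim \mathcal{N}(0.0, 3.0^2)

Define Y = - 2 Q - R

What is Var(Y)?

For independent RVs: Var(aX + bY) = a²Var(X) + b²Var(Y)
Var(Q) = 0.25
Var(R) = 9
Var(Y) = (-2)²*0.25 + (-1)²*9
= 4*0.25 + 1*9 = 10

10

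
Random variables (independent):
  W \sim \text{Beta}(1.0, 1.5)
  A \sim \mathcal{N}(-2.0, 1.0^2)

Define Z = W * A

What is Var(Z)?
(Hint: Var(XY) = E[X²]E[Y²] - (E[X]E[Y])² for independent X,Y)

Var(XY) = E[X²]E[Y²] - (E[X]E[Y])²
E[W] = 0.4, Var(W) = 0.068571429
E[A] = -2, Var(A) = 1
E[W²] = 0.068571429 + 0.4² = 0.22857143
E[A²] = 1 + (-2)² = 5
Var(Z) = 0.22857143*5 - (0.4*(-2))²
= 1.1428571 - 0.64 = 0.50285714

0.50285714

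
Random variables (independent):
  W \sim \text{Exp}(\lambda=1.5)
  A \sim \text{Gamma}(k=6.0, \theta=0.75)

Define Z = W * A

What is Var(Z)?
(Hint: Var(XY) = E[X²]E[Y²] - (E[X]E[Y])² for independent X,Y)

Var(XY) = E[X²]E[Y²] - (E[X]E[Y])²
E[W] = 0.66666667, Var(W) = 0.44444444
E[A] = 4.5, Var(A) = 3.375
E[W²] = 0.44444444 + 0.66666667² = 0.88888889
E[A²] = 3.375 + 4.5² = 23.625
Var(Z) = 0.88888889*23.625 - (0.66666667*4.5)²
= 21 - 9 = 12

12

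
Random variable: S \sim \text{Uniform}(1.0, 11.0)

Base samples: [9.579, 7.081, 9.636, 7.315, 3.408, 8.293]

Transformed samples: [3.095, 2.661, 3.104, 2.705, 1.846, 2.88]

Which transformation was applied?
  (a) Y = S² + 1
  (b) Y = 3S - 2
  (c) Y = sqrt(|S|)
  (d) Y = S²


Checking option (c) Y = sqrt(|S|):
  S = 9.579 -> Y = 3.095 ✓
  S = 7.081 -> Y = 2.661 ✓
  S = 9.636 -> Y = 3.104 ✓
All samples match this transformation.

(c) sqrt(|S|)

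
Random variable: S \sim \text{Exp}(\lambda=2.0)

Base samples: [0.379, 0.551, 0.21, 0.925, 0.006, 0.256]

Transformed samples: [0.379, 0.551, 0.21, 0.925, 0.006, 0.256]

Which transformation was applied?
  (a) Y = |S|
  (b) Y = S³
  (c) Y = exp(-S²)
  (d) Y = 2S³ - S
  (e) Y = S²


Checking option (a) Y = |S|:
  S = 0.379 -> Y = 0.379 ✓
  S = 0.551 -> Y = 0.551 ✓
  S = 0.21 -> Y = 0.21 ✓
All samples match this transformation.

(a) |S|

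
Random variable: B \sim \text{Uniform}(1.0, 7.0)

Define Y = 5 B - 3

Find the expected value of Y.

For Y = 5B - 3:
E[Y] = 5 * E[B] - 3
E[B] = (1 + 7)/2 = 4
E[Y] = 5 * 4 - 3 = 17

17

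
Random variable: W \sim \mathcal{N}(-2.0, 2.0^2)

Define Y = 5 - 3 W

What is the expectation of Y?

For Y = -3W + 5:
E[Y] = -3 * E[W] + 5
E[W] = -2.0 = -2
E[Y] = -3 * (-2) + 5 = 11

11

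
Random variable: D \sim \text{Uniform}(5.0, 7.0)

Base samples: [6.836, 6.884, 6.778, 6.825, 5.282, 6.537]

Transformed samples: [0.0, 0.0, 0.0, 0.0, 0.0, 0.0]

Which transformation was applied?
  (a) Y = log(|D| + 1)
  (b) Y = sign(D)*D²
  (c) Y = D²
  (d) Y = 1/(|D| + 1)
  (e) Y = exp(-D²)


Checking option (e) Y = exp(-D²):
  D = 6.836 -> Y = 0.0 ✓
  D = 6.884 -> Y = 0.0 ✓
  D = 6.778 -> Y = 0.0 ✓
All samples match this transformation.

(e) exp(-D²)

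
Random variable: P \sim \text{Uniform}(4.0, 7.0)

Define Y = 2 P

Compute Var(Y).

For Y = aP + b: Var(Y) = a² * Var(P)
Var(P) = (7 - 4)^2/12 = 0.75
Var(Y) = 2² * 0.75 = 4 * 0.75 = 3

3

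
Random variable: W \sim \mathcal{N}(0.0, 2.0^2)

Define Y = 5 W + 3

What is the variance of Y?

For Y = aW + b: Var(Y) = a² * Var(W)
Var(W) = 2.0^2 = 4
Var(Y) = 5² * 4 = 25 * 4 = 100

100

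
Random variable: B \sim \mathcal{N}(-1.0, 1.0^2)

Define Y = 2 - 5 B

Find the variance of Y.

For Y = aB + b: Var(Y) = a² * Var(B)
Var(B) = 1.0^2 = 1
Var(Y) = (-5)² * 1 = 25 * 1 = 25

25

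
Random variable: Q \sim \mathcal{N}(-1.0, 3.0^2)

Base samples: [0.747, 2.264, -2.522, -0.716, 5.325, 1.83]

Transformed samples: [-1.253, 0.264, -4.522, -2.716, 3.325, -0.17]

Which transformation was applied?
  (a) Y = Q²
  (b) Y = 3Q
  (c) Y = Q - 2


Checking option (c) Y = Q - 2:
  Q = 0.747 -> Y = -1.253 ✓
  Q = 2.264 -> Y = 0.264 ✓
  Q = -2.522 -> Y = -4.522 ✓
All samples match this transformation.

(c) Q - 2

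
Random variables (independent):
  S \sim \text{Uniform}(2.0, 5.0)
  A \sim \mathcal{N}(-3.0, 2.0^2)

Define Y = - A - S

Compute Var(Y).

For independent RVs: Var(aX + bY) = a²Var(X) + b²Var(Y)
Var(S) = 0.75
Var(A) = 4
Var(Y) = (-1)²*0.75 + (-1)²*4
= 1*0.75 + 1*4 = 4.75

4.75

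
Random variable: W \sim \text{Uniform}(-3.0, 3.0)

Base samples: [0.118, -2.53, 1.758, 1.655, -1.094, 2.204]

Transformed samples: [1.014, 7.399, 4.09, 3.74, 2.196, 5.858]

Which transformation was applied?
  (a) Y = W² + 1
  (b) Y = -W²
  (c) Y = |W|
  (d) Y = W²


Checking option (a) Y = W² + 1:
  W = 0.118 -> Y = 1.014 ✓
  W = -2.53 -> Y = 7.399 ✓
  W = 1.758 -> Y = 4.09 ✓
All samples match this transformation.

(a) W² + 1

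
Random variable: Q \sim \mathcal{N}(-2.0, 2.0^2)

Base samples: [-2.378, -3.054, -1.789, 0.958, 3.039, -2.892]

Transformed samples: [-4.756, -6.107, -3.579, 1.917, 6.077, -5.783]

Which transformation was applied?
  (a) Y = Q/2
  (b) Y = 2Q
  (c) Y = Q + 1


Checking option (b) Y = 2Q:
  Q = -2.378 -> Y = -4.756 ✓
  Q = -3.054 -> Y = -6.107 ✓
  Q = -1.789 -> Y = -3.579 ✓
All samples match this transformation.

(b) 2Q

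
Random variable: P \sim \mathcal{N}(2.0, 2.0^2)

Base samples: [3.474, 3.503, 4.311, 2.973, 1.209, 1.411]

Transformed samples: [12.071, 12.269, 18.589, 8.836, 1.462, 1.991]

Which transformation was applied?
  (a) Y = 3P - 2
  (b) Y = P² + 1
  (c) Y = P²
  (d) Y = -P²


Checking option (c) Y = P²:
  P = 3.474 -> Y = 12.071 ✓
  P = 3.503 -> Y = 12.269 ✓
  P = 4.311 -> Y = 18.589 ✓
All samples match this transformation.

(c) P²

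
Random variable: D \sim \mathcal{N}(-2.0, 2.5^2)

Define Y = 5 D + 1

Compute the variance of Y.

For Y = aD + b: Var(Y) = a² * Var(D)
Var(D) = 2.5^2 = 6.25
Var(Y) = 5² * 6.25 = 25 * 6.25 = 156.25

156.25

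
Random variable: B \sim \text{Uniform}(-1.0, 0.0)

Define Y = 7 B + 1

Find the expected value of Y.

For Y = 7B + 1:
E[Y] = 7 * E[B] + 1
E[B] = (-1 + 0)/2 = -0.5
E[Y] = 7 * (-0.5) + 1 = -2.5

-2.5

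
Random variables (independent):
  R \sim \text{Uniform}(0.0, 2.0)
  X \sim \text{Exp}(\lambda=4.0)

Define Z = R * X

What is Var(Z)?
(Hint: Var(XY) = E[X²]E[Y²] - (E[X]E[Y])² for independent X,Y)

Var(XY) = E[X²]E[Y²] - (E[X]E[Y])²
E[R] = 1, Var(R) = 0.33333333
E[X] = 0.25, Var(X) = 0.0625
E[R²] = 0.33333333 + 1² = 1.3333333
E[X²] = 0.0625 + 0.25² = 0.125
Var(Z) = 1.3333333*0.125 - (1*0.25)²
= 0.16666667 - 0.0625 = 0.10416667

0.10416667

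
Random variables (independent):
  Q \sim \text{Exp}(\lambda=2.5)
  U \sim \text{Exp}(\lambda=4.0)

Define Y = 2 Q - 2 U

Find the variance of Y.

For independent RVs: Var(aX + bY) = a²Var(X) + b²Var(Y)
Var(Q) = 0.16
Var(U) = 0.0625
Var(Y) = 2²*0.16 + (-2)²*0.0625
= 4*0.16 + 4*0.0625 = 0.89

0.89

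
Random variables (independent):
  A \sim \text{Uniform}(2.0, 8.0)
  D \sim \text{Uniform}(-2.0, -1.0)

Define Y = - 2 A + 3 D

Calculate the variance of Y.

For independent RVs: Var(aX + bY) = a²Var(X) + b²Var(Y)
Var(A) = 3
Var(D) = 0.083333333
Var(Y) = (-2)²*3 + 3²*0.083333333
= 4*3 + 9*0.083333333 = 12.75

12.75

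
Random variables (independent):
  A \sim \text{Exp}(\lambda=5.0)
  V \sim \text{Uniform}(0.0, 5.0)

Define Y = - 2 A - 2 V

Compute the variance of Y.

For independent RVs: Var(aX + bY) = a²Var(X) + b²Var(Y)
Var(A) = 0.04
Var(V) = 2.0833333
Var(Y) = (-2)²*0.04 + (-2)²*2.0833333
= 4*0.04 + 4*2.0833333 = 8.4933333

8.4933333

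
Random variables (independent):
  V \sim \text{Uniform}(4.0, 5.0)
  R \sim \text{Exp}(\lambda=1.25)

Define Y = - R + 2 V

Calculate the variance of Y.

For independent RVs: Var(aX + bY) = a²Var(X) + b²Var(Y)
Var(V) = 0.083333333
Var(R) = 0.64
Var(Y) = 2²*0.083333333 + (-1)²*0.64
= 4*0.083333333 + 1*0.64 = 0.97333333

0.97333333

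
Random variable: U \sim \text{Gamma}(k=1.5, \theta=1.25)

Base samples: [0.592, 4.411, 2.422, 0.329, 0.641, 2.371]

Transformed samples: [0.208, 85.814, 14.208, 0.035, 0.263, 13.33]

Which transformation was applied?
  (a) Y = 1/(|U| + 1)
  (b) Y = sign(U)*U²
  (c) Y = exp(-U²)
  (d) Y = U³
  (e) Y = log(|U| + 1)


Checking option (d) Y = U³:
  U = 0.592 -> Y = 0.208 ✓
  U = 4.411 -> Y = 85.814 ✓
  U = 2.422 -> Y = 14.208 ✓
All samples match this transformation.

(d) U³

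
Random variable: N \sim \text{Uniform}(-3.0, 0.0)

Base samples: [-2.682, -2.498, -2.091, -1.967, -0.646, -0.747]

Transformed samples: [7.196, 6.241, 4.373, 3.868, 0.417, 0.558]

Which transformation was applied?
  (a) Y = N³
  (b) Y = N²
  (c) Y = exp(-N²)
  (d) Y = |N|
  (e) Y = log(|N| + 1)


Checking option (b) Y = N²:
  N = -2.682 -> Y = 7.196 ✓
  N = -2.498 -> Y = 6.241 ✓
  N = -2.091 -> Y = 4.373 ✓
All samples match this transformation.

(b) N²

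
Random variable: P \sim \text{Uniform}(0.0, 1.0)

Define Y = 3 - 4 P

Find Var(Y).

For Y = aP + b: Var(Y) = a² * Var(P)
Var(P) = (1 - 0)^2/12 = 0.083333333
Var(Y) = (-4)² * 0.083333333 = 16 * 0.083333333 = 1.3333333

1.3333333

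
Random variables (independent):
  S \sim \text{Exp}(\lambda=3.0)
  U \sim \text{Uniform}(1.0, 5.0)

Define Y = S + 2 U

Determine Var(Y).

For independent RVs: Var(aX + bY) = a²Var(X) + b²Var(Y)
Var(S) = 0.11111111
Var(U) = 1.3333333
Var(Y) = 1²*0.11111111 + 2²*1.3333333
= 1*0.11111111 + 4*1.3333333 = 5.4444444

5.4444444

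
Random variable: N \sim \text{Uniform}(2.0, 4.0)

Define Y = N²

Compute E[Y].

Using E[X²] = Var(X) + (E[X])²:
E[N] = 3
Var(N) = (4 - 2)^2/12 = 0.33333333
E[N²] = 0.33333333 + 3² = 0.33333333 + 9 = 9.3333333

9.3333333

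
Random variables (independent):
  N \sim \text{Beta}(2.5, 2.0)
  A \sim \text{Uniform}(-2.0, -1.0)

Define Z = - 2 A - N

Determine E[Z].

E[Z] = -1*E[N] - 2*E[A]
E[N] = 0.55555556
E[A] = -1.5
E[Z] = -1*0.55555556 - 2*(-1.5) = 2.4444444

2.4444444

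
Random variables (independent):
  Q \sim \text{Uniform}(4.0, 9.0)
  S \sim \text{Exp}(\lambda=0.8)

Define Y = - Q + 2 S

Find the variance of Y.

For independent RVs: Var(aX + bY) = a²Var(X) + b²Var(Y)
Var(Q) = 2.0833333
Var(S) = 1.5625
Var(Y) = (-1)²*2.0833333 + 2²*1.5625
= 1*2.0833333 + 4*1.5625 = 8.3333333

8.3333333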